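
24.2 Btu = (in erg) 2.553e+11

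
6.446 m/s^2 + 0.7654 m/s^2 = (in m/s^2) 7.211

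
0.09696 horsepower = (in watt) 72.3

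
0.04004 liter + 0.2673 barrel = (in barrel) 0.2676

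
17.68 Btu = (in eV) 1.164e+23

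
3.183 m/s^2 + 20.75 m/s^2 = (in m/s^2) 23.93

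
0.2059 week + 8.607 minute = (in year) 0.003965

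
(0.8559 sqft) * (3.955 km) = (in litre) 3.145e+05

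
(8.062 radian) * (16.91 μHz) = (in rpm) 0.001302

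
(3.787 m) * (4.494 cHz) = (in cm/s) 17.02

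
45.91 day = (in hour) 1102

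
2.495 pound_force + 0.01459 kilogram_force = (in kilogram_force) 1.146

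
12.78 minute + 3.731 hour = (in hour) 3.944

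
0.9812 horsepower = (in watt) 731.7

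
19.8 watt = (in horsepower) 0.02655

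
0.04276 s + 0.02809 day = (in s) 2427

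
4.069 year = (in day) 1485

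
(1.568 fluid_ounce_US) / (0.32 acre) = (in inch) 1.41e-06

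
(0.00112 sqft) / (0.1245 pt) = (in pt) 6715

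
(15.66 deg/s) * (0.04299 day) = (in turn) 161.6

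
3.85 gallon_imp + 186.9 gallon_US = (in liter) 725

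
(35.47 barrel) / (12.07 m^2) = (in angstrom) 4.672e+09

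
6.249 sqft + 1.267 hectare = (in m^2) 1.267e+04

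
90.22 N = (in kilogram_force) 9.2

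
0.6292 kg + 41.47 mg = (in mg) 6.292e+05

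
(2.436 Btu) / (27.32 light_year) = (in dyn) 9.944e-10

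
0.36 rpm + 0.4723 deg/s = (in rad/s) 0.04594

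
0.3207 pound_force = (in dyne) 1.427e+05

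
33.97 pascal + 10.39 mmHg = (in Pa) 1419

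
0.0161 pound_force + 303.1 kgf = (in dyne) 2.972e+08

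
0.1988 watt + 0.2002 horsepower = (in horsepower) 0.2005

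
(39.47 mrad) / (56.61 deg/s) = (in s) 0.03995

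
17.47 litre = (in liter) 17.47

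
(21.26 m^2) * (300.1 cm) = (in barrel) 401.3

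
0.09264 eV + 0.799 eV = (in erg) 1.429e-12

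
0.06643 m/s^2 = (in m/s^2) 0.06643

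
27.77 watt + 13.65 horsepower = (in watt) 1.021e+04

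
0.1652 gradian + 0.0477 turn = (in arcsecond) 6.235e+04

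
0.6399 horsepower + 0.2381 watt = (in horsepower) 0.6402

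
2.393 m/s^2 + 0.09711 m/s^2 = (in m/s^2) 2.49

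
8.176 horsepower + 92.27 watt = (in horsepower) 8.3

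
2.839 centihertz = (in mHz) 28.39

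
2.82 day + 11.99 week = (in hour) 2082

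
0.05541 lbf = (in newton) 0.2465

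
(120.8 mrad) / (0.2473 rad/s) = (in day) 5.654e-06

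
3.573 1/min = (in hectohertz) 0.0005955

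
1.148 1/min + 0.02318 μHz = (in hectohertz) 0.0001913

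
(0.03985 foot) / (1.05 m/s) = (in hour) 3.213e-06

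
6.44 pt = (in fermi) 2.272e+12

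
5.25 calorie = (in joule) 21.97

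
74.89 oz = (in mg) 2.123e+06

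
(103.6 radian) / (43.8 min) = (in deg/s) 2.259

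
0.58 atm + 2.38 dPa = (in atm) 0.58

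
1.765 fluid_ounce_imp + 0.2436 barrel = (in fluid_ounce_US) 1311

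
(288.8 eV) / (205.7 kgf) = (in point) 6.502e-17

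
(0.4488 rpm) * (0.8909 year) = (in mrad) 1.32e+09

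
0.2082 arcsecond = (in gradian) 6.426e-05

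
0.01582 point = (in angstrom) 5.581e+04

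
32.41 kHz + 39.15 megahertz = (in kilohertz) 3.918e+04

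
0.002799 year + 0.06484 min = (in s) 8.827e+04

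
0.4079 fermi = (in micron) 4.079e-10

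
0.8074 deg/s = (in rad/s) 0.01409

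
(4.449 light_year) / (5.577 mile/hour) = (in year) 5.353e+08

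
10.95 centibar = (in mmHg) 82.13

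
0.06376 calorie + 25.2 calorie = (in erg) 1.057e+09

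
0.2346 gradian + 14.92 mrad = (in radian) 0.01861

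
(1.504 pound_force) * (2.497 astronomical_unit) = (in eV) 1.56e+31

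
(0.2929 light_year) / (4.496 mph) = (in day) 1.596e+10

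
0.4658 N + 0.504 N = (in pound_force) 0.218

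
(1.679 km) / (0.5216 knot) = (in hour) 1.738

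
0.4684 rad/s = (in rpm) 4.473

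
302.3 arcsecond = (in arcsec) 302.3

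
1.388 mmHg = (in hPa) 1.851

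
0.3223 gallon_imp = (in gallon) 0.3871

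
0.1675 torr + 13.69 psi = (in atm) 0.9318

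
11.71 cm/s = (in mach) 0.0003439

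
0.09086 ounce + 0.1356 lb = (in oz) 2.26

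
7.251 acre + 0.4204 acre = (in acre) 7.671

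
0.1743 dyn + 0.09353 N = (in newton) 0.09353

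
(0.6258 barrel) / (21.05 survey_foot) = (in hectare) 1.551e-06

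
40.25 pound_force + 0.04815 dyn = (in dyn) 1.79e+07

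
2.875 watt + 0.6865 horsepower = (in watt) 514.8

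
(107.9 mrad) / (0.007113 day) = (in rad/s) 0.0001756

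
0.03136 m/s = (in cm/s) 3.136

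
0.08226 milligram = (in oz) 2.902e-06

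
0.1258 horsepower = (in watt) 93.81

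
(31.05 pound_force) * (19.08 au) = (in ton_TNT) 9.422e+04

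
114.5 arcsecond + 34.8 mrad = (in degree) 2.026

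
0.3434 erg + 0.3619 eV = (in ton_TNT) 8.207e-18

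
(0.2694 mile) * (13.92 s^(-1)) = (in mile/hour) 1.35e+04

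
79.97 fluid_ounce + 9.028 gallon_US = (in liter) 36.54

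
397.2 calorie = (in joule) 1662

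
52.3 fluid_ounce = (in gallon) 0.4086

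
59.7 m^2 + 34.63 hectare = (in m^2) 3.464e+05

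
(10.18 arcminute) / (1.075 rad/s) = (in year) 8.735e-11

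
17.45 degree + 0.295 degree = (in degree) 17.75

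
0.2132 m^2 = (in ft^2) 2.295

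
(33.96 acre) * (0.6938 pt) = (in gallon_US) 8886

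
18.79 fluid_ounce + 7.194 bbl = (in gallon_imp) 251.7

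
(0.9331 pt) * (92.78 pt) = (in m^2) 1.077e-05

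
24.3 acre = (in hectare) 9.834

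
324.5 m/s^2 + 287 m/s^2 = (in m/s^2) 611.5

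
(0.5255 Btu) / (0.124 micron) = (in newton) 4.471e+09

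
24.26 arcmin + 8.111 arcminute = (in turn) 0.001499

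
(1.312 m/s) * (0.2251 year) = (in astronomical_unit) 6.226e-05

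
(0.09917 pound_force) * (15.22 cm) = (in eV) 4.191e+17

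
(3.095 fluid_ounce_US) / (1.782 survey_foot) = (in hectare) 1.685e-08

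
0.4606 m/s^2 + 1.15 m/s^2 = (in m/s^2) 1.611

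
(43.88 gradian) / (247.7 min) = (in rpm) 0.0004429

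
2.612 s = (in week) 4.319e-06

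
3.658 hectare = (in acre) 9.039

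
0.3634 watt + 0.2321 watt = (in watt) 0.5955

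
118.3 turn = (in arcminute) 2.555e+06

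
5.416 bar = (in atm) 5.345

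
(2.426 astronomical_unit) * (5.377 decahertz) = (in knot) 3.793e+13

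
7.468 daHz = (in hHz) 0.7468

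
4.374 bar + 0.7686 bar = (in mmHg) 3857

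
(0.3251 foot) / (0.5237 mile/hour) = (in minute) 0.007054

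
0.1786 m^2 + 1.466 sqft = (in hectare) 3.148e-05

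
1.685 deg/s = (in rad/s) 0.02941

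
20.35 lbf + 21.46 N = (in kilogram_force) 11.42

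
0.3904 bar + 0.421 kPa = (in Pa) 3.946e+04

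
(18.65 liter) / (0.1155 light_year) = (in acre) 4.217e-21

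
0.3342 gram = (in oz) 0.01179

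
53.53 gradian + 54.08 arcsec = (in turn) 0.1339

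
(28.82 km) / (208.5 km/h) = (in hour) 0.1382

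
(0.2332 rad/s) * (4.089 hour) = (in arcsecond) 7.081e+08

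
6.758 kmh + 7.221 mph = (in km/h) 18.38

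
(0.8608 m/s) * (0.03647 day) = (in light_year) 2.867e-13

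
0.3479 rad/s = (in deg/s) 19.93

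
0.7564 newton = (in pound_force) 0.17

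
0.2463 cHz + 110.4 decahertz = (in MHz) 0.001104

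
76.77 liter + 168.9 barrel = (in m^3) 26.93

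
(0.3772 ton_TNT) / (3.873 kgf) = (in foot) 1.363e+08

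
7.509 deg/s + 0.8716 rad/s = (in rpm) 9.575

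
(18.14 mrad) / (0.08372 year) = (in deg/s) 3.937e-07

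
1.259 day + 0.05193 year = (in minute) 2.911e+04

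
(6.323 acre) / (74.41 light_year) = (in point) 1.03e-10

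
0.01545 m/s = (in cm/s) 1.545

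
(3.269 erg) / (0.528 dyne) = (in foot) 0.2031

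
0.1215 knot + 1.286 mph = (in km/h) 2.295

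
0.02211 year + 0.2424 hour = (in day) 8.08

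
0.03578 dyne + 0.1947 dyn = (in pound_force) 5.181e-07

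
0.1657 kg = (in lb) 0.3653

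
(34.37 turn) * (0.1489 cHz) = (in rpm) 3.071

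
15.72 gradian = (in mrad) 246.9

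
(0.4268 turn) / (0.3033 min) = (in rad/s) 0.1474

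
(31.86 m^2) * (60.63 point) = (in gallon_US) 180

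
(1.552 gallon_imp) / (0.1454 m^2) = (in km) 4.852e-05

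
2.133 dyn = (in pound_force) 4.795e-06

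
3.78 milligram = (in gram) 0.00378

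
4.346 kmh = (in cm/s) 120.7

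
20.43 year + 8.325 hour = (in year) 20.43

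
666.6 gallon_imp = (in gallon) 800.6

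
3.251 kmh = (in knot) 1.755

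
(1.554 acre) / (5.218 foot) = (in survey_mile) 2.457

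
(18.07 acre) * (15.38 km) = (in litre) 1.125e+12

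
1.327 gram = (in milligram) 1327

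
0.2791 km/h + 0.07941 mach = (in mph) 60.66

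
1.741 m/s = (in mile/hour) 3.895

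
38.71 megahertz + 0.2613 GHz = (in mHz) 3e+11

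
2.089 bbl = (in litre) 332.1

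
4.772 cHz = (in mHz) 47.72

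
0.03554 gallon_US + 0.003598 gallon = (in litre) 0.1482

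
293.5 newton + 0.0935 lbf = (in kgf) 29.97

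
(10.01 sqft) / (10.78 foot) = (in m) 0.283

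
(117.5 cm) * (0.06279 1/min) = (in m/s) 0.00123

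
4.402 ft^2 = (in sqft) 4.402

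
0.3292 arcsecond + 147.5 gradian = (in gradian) 147.5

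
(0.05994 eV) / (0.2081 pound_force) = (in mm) 1.037e-17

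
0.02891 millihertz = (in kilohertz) 2.891e-08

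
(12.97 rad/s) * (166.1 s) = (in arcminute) 7.406e+06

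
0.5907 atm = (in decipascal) 5.985e+05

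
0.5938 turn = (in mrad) 3731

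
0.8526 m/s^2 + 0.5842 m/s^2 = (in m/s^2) 1.437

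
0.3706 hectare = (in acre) 0.9158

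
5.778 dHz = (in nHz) 5.778e+08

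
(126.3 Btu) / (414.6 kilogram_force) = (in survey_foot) 107.5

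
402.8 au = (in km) 6.026e+10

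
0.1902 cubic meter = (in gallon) 50.25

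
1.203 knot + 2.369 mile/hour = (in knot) 3.262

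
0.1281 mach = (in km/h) 157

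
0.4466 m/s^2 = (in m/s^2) 0.4466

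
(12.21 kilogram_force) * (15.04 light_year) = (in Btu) 1.615e+16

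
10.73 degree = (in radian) 0.1873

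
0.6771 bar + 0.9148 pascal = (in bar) 0.6771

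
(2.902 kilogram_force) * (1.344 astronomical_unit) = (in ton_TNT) 1368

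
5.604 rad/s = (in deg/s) 321.1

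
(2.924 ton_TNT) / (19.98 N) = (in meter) 6.123e+08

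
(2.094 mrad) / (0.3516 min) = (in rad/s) 9.926e-05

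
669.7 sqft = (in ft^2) 669.7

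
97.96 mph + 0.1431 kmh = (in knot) 85.2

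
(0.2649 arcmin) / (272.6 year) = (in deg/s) 5.136e-13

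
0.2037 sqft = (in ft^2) 0.2037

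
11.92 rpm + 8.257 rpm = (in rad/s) 2.113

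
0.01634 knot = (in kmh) 0.03026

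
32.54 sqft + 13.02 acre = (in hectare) 5.269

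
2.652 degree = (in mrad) 46.29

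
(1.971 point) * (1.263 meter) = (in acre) 2.17e-07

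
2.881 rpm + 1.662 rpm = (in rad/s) 0.4757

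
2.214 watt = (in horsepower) 0.002969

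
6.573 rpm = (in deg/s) 39.44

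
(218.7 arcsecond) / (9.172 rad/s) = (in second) 0.0001156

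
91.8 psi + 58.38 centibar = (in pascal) 6.913e+05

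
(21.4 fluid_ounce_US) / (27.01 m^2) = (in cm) 0.002343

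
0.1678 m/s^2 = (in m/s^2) 0.1678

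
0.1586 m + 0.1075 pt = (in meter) 0.1586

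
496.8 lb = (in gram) 2.253e+05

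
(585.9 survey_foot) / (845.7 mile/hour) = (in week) 7.81e-07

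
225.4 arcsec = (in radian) 0.001093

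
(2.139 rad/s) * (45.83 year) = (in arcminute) 1.063e+13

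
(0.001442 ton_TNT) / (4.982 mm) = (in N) 1.211e+09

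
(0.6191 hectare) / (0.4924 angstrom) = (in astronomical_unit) 840.5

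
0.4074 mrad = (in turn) 6.484e-05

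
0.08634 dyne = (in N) 8.634e-07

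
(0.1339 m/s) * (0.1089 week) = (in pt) 2.5e+07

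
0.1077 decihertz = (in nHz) 1.077e+07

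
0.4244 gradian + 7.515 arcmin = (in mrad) 8.852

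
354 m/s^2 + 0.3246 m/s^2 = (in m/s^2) 354.3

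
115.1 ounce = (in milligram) 3.263e+06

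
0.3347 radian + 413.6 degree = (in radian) 7.553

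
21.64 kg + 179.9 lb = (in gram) 1.032e+05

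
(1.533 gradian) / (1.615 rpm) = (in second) 0.1424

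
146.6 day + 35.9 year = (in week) 1893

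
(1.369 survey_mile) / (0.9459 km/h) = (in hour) 2.329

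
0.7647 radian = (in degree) 43.81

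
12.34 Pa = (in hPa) 0.1234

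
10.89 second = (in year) 3.453e-07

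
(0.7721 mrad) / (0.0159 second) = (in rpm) 0.4637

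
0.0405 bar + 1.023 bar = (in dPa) 1.063e+06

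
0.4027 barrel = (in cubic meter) 0.06402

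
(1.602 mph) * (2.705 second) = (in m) 1.937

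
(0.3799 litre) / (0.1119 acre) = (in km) 8.389e-10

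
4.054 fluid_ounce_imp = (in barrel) 0.0007245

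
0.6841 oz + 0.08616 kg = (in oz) 3.723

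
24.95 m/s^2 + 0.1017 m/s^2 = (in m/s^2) 25.05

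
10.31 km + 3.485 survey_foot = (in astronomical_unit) 6.893e-08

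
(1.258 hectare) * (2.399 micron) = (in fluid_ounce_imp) 1062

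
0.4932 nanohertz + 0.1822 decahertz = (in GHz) 1.822e-09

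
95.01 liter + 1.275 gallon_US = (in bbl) 0.628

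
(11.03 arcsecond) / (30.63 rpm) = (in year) 5.286e-13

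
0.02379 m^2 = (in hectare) 2.379e-06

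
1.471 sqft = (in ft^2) 1.471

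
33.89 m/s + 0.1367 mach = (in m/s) 80.44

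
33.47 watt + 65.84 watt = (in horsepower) 0.1332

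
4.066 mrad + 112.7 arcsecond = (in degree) 0.2643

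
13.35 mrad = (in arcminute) 45.89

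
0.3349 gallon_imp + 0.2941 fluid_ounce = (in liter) 1.531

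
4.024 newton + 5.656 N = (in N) 9.68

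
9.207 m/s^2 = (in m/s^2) 9.207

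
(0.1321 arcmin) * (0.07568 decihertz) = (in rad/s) 2.908e-07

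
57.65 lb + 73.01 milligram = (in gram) 2.615e+04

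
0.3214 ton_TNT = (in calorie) 3.214e+08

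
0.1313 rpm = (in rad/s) 0.01375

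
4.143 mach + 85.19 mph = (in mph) 3241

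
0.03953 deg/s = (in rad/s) 0.0006899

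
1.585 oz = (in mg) 4.493e+04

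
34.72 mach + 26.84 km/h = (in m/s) 1.183e+04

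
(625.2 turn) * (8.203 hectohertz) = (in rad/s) 3.222e+06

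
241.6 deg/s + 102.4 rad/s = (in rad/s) 106.6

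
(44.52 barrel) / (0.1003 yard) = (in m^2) 77.18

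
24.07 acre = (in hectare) 9.741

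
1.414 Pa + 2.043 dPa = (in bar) 1.618e-05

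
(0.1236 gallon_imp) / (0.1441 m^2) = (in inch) 0.1535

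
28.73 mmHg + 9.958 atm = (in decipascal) 1.013e+07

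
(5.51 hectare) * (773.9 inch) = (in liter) 1.083e+09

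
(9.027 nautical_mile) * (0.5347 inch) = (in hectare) 0.02271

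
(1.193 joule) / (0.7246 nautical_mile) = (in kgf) 9.065e-05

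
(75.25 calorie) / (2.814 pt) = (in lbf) 7.13e+04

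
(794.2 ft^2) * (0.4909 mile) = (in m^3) 5.829e+04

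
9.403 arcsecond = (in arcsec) 9.403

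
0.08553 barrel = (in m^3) 0.0136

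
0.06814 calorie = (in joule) 0.2851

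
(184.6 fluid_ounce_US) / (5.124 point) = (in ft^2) 32.51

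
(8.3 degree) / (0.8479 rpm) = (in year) 5.173e-08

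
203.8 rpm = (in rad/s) 21.34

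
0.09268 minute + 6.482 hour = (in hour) 6.484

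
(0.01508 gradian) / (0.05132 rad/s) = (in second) 0.004616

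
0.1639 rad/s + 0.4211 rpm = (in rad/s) 0.208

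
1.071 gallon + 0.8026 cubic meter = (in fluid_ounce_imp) 2.839e+04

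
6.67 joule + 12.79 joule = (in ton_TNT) 4.651e-09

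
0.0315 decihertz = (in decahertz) 0.000315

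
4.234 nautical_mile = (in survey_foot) 2.573e+04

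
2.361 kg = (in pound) 5.205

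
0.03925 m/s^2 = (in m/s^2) 0.03925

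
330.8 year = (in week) 1.725e+04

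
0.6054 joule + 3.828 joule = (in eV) 2.767e+19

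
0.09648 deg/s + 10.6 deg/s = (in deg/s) 10.7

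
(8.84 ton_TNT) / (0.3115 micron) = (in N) 1.187e+17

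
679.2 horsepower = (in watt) 5.065e+05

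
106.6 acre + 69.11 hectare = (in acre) 277.4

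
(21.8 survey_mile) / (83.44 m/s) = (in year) 1.333e-05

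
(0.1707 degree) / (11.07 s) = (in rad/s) 0.0002691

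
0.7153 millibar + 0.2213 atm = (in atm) 0.222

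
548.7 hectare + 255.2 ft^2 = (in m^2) 5.487e+06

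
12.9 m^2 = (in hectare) 0.00129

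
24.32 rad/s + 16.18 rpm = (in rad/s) 26.01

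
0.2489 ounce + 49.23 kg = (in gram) 4.924e+04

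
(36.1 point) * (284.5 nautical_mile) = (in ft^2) 7.223e+04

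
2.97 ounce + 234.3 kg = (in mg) 2.344e+08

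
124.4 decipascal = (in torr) 0.09331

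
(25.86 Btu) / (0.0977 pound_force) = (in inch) 2.472e+06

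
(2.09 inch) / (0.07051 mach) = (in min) 3.685e-05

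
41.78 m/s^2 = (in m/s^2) 41.78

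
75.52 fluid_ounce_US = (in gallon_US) 0.59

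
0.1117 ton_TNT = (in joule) 4.674e+08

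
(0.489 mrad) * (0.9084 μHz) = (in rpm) 4.242e-09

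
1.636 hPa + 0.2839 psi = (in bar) 0.02121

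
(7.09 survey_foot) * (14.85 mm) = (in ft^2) 0.3454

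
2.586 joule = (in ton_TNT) 6.181e-10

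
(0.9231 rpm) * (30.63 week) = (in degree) 1.026e+08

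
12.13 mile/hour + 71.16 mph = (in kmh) 134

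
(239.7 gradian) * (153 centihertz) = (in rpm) 55.01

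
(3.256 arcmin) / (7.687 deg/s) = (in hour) 1.961e-06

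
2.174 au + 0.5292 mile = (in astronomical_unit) 2.174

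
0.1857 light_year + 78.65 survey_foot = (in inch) 6.917e+16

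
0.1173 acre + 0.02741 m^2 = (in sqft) 5110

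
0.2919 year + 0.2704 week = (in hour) 2602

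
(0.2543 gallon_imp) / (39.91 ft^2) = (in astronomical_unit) 2.084e-15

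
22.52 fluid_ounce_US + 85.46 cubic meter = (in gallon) 2.258e+04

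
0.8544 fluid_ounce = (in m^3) 2.527e-05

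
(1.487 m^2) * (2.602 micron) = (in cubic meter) 3.869e-06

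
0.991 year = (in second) 3.125e+07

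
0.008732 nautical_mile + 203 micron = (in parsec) 5.241e-16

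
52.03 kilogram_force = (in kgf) 52.03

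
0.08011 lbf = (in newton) 0.3563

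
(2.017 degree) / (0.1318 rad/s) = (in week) 4.416e-07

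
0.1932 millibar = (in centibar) 0.01932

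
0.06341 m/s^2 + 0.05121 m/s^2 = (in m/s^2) 0.1146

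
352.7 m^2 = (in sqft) 3796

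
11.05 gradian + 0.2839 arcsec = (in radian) 0.1736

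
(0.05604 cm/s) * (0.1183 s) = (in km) 6.63e-08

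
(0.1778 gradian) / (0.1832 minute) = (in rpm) 0.002426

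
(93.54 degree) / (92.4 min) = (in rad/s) 0.0002945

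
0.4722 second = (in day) 5.465e-06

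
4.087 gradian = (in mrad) 64.2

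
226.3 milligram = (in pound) 0.0004989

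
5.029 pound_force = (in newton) 22.37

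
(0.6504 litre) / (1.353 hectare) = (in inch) 1.893e-06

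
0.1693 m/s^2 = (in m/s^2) 0.1693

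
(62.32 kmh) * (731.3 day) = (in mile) 6.797e+05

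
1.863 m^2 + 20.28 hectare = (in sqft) 2.183e+06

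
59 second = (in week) 9.755e-05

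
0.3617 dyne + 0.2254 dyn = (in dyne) 0.5871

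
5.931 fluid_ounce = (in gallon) 0.04634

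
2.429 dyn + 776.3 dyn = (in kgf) 0.0007941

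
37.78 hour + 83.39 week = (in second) 5.057e+07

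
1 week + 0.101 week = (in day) 7.707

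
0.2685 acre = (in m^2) 1087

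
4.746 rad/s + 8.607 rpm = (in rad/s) 5.647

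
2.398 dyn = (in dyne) 2.398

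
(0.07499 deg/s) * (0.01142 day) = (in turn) 0.2055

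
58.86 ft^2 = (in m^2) 5.468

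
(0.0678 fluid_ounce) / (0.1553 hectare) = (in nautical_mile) 6.971e-13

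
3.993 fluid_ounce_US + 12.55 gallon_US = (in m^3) 0.04763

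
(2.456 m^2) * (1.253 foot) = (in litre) 938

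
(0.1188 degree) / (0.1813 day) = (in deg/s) 7.584e-06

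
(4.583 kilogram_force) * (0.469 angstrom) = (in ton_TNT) 5.038e-19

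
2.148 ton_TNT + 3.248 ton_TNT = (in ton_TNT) 5.396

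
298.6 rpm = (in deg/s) 1792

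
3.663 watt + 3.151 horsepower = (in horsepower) 3.156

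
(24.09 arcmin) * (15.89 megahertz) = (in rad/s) 1.113e+05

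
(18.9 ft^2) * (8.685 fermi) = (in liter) 1.525e-11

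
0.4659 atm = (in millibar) 472.1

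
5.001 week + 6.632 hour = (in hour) 846.8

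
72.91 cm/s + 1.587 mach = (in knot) 1052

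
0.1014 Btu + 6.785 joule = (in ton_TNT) 2.719e-08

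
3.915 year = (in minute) 2.058e+06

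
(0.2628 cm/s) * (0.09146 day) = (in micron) 2.077e+07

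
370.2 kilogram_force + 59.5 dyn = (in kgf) 370.2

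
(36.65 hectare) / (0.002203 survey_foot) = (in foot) 1.791e+09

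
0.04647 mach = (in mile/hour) 35.4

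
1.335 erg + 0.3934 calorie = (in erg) 1.646e+07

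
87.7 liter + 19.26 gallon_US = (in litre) 160.6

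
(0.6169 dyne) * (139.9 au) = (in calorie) 3.086e+07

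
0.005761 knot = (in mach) 8.704e-06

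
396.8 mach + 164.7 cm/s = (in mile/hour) 3.022e+05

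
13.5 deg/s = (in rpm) 2.25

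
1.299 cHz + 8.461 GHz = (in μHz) 8.461e+15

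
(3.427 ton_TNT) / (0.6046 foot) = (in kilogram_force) 7.934e+09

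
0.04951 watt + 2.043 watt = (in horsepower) 0.002806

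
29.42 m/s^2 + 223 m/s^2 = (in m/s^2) 252.4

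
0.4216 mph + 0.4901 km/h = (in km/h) 1.169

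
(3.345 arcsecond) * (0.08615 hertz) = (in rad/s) 1.397e-06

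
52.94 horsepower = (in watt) 3.948e+04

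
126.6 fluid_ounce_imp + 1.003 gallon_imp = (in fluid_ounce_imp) 287.1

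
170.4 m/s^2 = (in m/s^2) 170.4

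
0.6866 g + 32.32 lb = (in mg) 1.466e+07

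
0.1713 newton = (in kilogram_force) 0.01747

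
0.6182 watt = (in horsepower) 0.000829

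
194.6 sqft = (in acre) 0.004467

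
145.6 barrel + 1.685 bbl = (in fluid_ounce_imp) 8.241e+05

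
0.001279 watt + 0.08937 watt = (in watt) 0.09065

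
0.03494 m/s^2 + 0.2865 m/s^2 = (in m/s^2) 0.3214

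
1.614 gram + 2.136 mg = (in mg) 1616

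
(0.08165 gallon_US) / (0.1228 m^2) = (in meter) 0.002517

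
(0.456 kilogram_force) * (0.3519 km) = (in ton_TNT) 3.761e-07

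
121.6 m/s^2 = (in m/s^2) 121.6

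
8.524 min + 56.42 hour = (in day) 2.357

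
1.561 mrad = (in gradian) 0.09938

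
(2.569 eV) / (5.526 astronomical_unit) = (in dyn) 4.979e-26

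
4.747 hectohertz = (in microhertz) 4.747e+08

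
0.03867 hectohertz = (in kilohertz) 0.003867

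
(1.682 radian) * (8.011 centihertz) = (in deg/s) 7.72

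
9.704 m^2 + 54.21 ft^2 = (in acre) 0.003642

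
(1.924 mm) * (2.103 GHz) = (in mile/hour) 9.051e+06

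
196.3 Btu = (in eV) 1.293e+24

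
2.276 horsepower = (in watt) 1697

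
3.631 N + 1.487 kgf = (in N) 18.21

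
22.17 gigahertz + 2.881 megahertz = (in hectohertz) 2.217e+08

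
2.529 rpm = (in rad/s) 0.2648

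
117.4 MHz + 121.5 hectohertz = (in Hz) 1.174e+08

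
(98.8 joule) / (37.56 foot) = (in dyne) 8.63e+05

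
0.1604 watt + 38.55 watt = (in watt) 38.71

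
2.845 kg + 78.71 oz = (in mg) 5.076e+06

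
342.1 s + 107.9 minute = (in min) 113.6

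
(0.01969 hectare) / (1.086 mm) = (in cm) 1.813e+07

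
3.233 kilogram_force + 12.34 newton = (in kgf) 4.491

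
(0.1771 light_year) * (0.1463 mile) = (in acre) 9.748e+13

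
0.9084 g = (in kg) 0.0009084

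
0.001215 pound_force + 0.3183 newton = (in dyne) 3.237e+04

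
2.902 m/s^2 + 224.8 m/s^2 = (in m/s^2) 227.7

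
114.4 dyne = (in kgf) 0.0001167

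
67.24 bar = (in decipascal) 6.724e+07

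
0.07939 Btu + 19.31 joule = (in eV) 6.433e+20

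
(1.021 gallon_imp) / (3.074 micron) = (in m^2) 1510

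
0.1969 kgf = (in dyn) 1.931e+05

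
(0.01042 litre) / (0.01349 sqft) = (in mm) 8.314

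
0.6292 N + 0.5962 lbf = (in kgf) 0.3346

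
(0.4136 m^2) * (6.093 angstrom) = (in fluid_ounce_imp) 8.869e-06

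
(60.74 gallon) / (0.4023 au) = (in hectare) 3.82e-16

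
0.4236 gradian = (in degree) 0.3812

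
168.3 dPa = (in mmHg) 0.1262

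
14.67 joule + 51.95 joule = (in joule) 66.62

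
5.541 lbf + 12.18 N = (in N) 36.83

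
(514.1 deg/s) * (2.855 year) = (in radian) 8.079e+08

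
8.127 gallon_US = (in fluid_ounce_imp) 1083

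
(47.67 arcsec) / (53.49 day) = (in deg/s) 2.865e-09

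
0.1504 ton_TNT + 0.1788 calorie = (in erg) 6.293e+15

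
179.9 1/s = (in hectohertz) 1.799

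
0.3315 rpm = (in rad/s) 0.03471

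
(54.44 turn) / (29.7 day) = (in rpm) 0.001273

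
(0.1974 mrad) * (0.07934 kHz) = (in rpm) 0.1496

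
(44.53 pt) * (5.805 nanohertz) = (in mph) 2.04e-10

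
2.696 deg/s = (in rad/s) 0.04705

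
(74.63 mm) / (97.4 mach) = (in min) 3.75e-08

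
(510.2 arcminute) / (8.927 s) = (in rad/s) 0.01662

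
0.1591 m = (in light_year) 1.682e-17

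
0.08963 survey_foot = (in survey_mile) 1.698e-05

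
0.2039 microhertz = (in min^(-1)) 1.223e-05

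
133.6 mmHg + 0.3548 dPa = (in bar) 0.1781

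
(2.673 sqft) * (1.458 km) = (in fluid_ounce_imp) 1.274e+07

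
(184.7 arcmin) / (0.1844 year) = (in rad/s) 9.239e-09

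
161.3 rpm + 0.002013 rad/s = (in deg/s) 967.9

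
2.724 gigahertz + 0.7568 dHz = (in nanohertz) 2.724e+18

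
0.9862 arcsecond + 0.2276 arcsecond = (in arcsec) 1.214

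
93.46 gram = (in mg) 9.346e+04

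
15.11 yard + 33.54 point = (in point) 3.92e+04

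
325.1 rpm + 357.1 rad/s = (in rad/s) 391.1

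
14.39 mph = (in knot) 12.5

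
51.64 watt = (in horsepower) 0.06925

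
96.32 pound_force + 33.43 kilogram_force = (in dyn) 7.563e+07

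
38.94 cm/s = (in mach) 0.001144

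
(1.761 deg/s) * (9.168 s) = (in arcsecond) 5.812e+04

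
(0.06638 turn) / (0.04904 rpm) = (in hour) 0.02256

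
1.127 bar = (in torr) 845.3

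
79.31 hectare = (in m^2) 7.931e+05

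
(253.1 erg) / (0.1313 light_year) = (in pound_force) 4.581e-21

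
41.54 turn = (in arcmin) 8.973e+05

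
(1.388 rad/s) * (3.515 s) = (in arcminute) 1.677e+04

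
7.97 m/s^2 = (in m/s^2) 7.97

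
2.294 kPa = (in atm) 0.02264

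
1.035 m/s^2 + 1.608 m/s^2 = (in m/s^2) 2.643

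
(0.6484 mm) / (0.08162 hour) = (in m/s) 2.207e-06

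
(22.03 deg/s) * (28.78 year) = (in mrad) 3.49e+11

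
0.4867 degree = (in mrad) 8.495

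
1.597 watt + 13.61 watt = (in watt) 15.21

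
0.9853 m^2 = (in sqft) 10.61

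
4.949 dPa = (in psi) 7.178e-05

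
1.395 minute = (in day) 0.0009687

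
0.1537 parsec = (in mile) 2.947e+12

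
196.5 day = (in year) 0.5384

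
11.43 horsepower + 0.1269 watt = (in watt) 8523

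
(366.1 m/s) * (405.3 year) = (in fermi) 4.679e+27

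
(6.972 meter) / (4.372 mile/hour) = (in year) 1.131e-07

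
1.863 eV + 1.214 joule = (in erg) 1.214e+07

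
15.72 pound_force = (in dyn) 6.993e+06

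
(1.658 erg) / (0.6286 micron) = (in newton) 0.2638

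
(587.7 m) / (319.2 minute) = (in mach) 9.012e-05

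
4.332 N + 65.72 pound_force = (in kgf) 30.25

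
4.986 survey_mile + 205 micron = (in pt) 2.275e+07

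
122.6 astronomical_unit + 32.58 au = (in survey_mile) 1.442e+10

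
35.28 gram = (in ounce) 1.244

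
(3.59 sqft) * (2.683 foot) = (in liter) 272.7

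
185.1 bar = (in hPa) 1.851e+05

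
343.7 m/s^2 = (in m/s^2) 343.7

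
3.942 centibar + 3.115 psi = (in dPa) 2.542e+05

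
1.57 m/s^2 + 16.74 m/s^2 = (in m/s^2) 18.31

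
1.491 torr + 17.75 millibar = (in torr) 14.8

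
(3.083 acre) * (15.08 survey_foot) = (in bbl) 3.607e+05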